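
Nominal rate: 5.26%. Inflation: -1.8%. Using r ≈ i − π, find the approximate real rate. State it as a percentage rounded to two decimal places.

7.06%

r ≈ i − π = 5.26% − (-1.8%) = 7.06%.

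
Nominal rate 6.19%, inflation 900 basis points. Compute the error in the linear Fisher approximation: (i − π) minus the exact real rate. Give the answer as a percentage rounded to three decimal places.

Approximate: r ≈ 6.190% − 9.000% = -2.8100%
Exact: (1 + 0.0619)/(1 + 0.0900) − 1 = -2.5780%
Error = -2.8100% − (-2.5780%) = -0.2320% → -0.232%.

-0.232%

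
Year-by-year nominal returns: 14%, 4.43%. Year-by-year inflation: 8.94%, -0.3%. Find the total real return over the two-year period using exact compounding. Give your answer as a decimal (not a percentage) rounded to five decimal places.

0.09609

Nominal growth factor = 1.1400 × 1.0443 = 1.190502
Price-level growth factor = 1.0894 × 0.9970 = 1.086132
Real growth factor = 1.190502 / 1.086132 = 1.096093
Total real return = 1.096093 − 1 → 0.09609.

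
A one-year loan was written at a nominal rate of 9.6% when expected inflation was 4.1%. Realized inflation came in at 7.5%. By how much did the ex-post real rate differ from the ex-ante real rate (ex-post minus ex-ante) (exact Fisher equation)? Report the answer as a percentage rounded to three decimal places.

-3.330%

Ex-ante: (1 + 0.0960)/(1 + 0.0410) − 1 = 5.2834%
Ex-post: (1 + 0.0960)/(1 + 0.0750) − 1 = 1.9535%
Difference (ex-post − ex-ante) = -3.3299% → -3.330%.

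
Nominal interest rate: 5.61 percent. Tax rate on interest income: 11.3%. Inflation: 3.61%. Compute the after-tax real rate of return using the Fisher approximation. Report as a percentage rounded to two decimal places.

After-tax nominal return = 5.61% × (1 − 0.113) = 4.97607%.
r ≈ 4.97607% − 3.61% → 1.37%.

1.37%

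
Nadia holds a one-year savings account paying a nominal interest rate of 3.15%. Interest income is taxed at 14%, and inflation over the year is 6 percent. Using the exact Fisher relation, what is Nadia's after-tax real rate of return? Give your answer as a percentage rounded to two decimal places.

-3.10%

After-tax nominal return = 3.15% × (1 − 0.14) = 2.7090%.
1 + r = 1.02709 / 1.06000 = 0.968953
After-tax real rate = 0.968953 − 1 → -3.10%.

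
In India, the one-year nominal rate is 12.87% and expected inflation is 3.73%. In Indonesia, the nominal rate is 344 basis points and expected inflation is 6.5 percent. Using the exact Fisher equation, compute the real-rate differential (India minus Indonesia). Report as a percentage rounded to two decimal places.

India: (1 + 0.1287)/(1 + 0.0373) − 1 = 8.8113%
Indonesia: (1 + 0.0344)/(1 + 0.0650) − 1 = -2.8732%
Differential = 8.8113% − (-2.8732%) = 11.6846% → 11.68%.

11.68%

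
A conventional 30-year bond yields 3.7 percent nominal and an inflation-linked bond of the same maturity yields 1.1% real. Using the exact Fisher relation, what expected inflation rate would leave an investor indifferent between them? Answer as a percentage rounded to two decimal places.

(1 + π) = (1 + i)/(1 + r) = 1.03700 / 1.01100 = 1.025717
Break-even inflation = 1.025717 − 1 → 2.57%.

2.57%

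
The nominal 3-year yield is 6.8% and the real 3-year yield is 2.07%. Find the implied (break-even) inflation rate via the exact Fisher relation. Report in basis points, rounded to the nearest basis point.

463 basis points

(1 + π) = (1 + i)/(1 + r) = 1.06800 / 1.02070 = 1.046341
Break-even inflation = 1.046341 − 1 → 463 basis points.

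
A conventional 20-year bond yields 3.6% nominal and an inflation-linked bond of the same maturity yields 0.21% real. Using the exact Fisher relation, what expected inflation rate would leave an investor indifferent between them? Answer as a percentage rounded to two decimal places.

(1 + π) = (1 + i)/(1 + r) = 1.03600 / 1.00210 = 1.033829
Break-even inflation = 1.033829 − 1 → 3.38%.

3.38%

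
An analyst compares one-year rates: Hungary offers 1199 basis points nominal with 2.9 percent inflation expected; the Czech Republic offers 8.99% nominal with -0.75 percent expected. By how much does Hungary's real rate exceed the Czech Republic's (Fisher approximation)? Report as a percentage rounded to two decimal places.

Hungary: 11.99% − 2.9% = 9.090%
The Czech Republic: 8.99% − (-0.75%) = 9.740%
Differential = -0.650% → -0.65%.

-0.65%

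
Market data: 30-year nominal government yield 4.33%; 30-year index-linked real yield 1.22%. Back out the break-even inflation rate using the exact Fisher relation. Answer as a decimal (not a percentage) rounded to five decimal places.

(1 + π) = (1 + i)/(1 + r) = 1.04330 / 1.01220 = 1.0307252
Break-even inflation = 1.0307252 − 1 → 0.03073.

0.03073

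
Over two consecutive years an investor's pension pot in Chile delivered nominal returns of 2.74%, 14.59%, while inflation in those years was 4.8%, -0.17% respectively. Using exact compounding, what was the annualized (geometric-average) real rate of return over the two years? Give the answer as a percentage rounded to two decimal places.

6.08%

Compound the nominal returns: 1.0274 × 1.1459 = 1.17729766.
Compound inflation: 1.0480 × 0.9983 = 1.04621840.
Deflate: 1.17729766 / 1.04621840 = 1.12528862.
Annualized real rate = 1.12528862^(1/2) − 1 = 6.0796% → 6.08%.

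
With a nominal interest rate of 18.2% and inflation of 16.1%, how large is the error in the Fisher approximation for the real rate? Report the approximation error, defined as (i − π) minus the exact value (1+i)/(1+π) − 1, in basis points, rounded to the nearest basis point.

29 basis points

Approximate: r ≈ 18.200% − 16.100% = 2.1000%
Exact: (1 + 0.1820)/(1 + 0.1610) − 1 = 1.8088%
Error = 2.1000% − 1.8088% = 0.2912% → 29 basis points.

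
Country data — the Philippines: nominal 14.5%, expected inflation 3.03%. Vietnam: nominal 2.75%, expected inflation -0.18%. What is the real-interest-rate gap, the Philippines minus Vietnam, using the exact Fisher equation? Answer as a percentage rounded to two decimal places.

The Philippines: (1 + 0.1450)/(1 + 0.0303) − 1 = 11.1327%
Vietnam: (1 + 0.0275)/(1 − 0.0018) − 1 = 2.9353%
Differential = 11.1327% − 2.9353% = 8.1974% → 8.20%.

8.20%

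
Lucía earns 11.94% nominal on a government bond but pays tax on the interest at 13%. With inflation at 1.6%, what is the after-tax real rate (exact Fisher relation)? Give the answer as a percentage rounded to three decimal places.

After-tax nominal return = 11.94% × (1 − 0.13) = 10.3878%.
1 + r = 1.103878 / 1.01600 = 1.086494
After-tax real rate = 1.086494 − 1 → 8.649%.

8.649%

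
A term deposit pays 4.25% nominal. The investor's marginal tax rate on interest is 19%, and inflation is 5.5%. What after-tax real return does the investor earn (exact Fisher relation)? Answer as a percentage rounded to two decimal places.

-1.95%

After-tax nominal return = 4.25% × (1 − 0.19) = 3.4425%.
1 + r = 1.034425 / 1.05500 = 0.980498
After-tax real rate = 0.980498 − 1 → -1.95%.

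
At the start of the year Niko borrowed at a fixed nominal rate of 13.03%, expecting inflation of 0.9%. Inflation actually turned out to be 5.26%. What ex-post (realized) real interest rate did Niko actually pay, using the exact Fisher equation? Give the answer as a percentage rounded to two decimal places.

Ex-post: (1 + 0.1303)/(1 + 0.0526) − 1 = 7.3817%
So the realized real rate is 7.38%.

7.38%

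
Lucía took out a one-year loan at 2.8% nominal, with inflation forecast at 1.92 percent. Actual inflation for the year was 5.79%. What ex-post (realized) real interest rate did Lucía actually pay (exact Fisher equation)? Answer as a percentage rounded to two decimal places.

-2.83%

Ex-post: (1 + 0.0280)/(1 + 0.0579) − 1 = -2.8264%
So the realized real rate is -2.83%.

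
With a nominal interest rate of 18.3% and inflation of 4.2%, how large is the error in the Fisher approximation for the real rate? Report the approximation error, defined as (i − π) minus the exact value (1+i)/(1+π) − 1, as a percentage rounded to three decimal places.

Approximate: r ≈ 18.300% − 4.200% = 14.1000%
Exact: (1 + 0.1830)/(1 + 0.0420) − 1 = 13.5317%
Error = 14.1000% − 13.5317% = 0.5683% → 0.568%.

0.568%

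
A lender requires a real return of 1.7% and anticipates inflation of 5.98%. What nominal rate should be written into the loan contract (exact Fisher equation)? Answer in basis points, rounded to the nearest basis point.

778 basis points

(1 + i) = (1 + r)(1 + π) = 1.01700 × 1.05980 = 1.0778166
i = 1.0778166 − 1, so the required nominal rate is 778 basis points.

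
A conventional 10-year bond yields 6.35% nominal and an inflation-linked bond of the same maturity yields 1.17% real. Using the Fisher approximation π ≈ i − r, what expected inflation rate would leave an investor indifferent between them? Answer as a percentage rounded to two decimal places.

5.18%

π ≈ i − r = 6.35% − 1.17% → 5.18%.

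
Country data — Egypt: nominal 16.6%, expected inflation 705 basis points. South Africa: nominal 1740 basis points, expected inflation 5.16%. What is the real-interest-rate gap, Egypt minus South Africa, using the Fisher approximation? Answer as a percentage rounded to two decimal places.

Egypt: 16.6% − 7.05% = 9.550%
South Africa: 17.4% − 5.16% = 12.240%
Differential = -2.690% → -2.69%.

-2.69%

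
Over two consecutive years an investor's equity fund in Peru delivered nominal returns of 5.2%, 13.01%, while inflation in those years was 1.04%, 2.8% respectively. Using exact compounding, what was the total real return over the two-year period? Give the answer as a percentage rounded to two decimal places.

Nominal growth factor = 1.0520 × 1.1301 = 1.188865
Price-level growth factor = 1.0104 × 1.0280 = 1.038691
Real growth factor = 1.188865 / 1.038691 = 1.144580
Total real return = 1.144580 − 1 → 14.46%.

14.46%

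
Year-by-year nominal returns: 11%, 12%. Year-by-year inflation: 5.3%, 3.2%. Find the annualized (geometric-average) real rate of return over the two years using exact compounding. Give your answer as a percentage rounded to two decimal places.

Nominal growth factor = 1.1100 × 1.1200 = 1.24320000
Price-level growth factor = 1.0530 × 1.0320 = 1.08669600
Real growth factor = 1.24320000 / 1.08669600 = 1.14401820
Annualized real rate = 1.14401820^(1/2) − 1 = 6.9588% → 6.96%.

6.96%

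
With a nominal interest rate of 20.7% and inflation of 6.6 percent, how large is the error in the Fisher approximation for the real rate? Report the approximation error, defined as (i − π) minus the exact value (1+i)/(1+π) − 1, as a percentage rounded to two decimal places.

0.87%

Approximate: r ≈ 20.700% − 6.600% = 14.1000%
Exact: (1 + 0.2070)/(1 + 0.0660) − 1 = 13.2270%
Error = 14.1000% − 13.2270% = 0.8730% → 0.87%.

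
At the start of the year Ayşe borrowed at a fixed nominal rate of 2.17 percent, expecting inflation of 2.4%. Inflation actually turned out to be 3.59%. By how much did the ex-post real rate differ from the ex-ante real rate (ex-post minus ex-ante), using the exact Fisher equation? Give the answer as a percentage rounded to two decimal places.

Ex-ante: (1 + 0.0217)/(1 + 0.0240) − 1 = -0.2246%
Ex-post: (1 + 0.0217)/(1 + 0.0359) − 1 = -1.3708%
Difference (ex-post − ex-ante) = -1.1462% → -1.15%.

-1.15%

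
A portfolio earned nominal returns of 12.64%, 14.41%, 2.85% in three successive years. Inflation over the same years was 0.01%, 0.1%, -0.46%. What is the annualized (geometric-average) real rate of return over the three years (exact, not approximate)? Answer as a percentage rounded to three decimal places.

Compound the nominal returns: 1.1264 × 1.1441 × 1.0285 = 1.32544260.
Compound inflation: 1.0001 × 1.0010 × 0.9954 = 0.99649504.
Deflate: 1.32544260 / 0.99649504 = 1.33010456.
Annualized real rate = 1.33010456^(1/3) − 1 = 9.9753% → 9.975%.

9.975%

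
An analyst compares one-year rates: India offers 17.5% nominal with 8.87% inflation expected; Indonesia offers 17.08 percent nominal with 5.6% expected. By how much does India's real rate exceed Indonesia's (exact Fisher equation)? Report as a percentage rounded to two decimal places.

India: (1 + 0.1750)/(1 + 0.0887) − 1 = 7.9269%
Indonesia: (1 + 0.1708)/(1 + 0.0560) − 1 = 10.8712%
Differential = 7.9269% − 10.8712% = -2.9443% → -2.94%.

-2.94%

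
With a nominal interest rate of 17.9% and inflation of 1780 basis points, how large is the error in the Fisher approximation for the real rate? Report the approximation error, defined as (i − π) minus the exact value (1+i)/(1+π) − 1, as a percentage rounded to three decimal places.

0.015%

Approximate: r ≈ 17.900% − 17.800% = 0.1000%
Exact: (1 + 0.1790)/(1 + 0.1780) − 1 = 0.0849%
Error = 0.1000% − 0.0849% = 0.0151% → 0.015%.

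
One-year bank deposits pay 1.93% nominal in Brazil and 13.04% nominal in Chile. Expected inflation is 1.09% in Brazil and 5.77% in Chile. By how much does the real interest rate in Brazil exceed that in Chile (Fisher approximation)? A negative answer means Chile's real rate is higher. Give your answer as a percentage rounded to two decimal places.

-6.43%

Brazil: 1.93% − 1.09% = 0.840%
Chile: 13.04% − 5.77% = 7.270%
Differential = -6.430% → -6.43%.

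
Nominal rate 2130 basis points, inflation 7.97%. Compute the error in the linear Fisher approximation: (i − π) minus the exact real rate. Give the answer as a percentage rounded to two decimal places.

0.98%

Approximate: r ≈ 21.300% − 7.970% = 13.3300%
Exact: (1 + 0.2130)/(1 + 0.0797) − 1 = 12.3460%
Error = 13.3300% − 12.3460% = 0.9840% → 0.98%.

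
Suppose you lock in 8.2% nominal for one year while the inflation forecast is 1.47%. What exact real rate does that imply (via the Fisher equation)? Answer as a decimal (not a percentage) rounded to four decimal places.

By the Fisher equation, 1 + r = (1 + i)/(1 + π).
1 + r = 1.08200 / 1.01470 = 1.066325
r = 1.066325 − 1 = 6.6325%, i.e. 0.0663.

0.0663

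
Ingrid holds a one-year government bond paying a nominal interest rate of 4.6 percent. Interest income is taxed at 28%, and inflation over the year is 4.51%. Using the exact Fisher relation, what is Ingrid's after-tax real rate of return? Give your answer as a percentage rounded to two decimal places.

After-tax nominal return = 4.6% × (1 − 0.28) = 3.3120%.
1 + r = 1.03312 / 1.04510 = 0.988537
After-tax real rate = 0.988537 − 1 → -1.15%.

-1.15%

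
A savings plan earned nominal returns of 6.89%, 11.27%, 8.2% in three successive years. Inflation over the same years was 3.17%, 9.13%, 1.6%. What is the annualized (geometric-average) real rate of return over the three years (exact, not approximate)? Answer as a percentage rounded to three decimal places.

Nominal growth factor = 1.0689 × 1.1127 × 1.0820 = 1.28689296
Price-level growth factor = 1.0317 × 1.0913 × 1.0160 = 1.14390852
Real growth factor = 1.28689296 / 1.14390852 = 1.12499640
Annualized real rate = 1.12499640^(1/3) − 1 = 4.0041% → 4.004%.

4.004%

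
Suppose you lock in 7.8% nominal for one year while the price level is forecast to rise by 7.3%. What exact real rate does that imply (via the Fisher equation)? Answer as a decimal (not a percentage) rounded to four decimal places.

0.0047

By the Fisher equation, 1 + r = (1 + i)/(1 + π).
1 + r = 1.07800 / 1.07300 = 1.004660
r = 1.004660 − 1 = 0.4660%, i.e. 0.0047.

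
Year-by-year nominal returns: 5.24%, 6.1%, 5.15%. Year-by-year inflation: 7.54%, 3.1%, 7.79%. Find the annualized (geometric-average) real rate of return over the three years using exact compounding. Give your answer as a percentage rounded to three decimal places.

Nominal growth factor = 1.0524 × 1.0610 × 1.0515 = 1.17410111
Price-level growth factor = 1.0754 × 1.0310 × 1.0779 = 1.19510804
Real growth factor = 1.17410111 / 1.19510804 = 0.98242257
Annualized real rate = 0.98242257^(1/3) − 1 = -0.5894% → -0.589%.

-0.589%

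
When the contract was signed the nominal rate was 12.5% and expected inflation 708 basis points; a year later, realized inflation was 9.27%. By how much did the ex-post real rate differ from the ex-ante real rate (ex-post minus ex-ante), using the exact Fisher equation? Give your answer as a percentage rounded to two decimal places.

-2.11%

Ex-ante: (1 + 0.1250)/(1 + 0.0708) − 1 = 5.0616%
Ex-post: (1 + 0.1250)/(1 + 0.0927) − 1 = 2.9560%
Difference (ex-post − ex-ante) = -2.1057% → -2.11%.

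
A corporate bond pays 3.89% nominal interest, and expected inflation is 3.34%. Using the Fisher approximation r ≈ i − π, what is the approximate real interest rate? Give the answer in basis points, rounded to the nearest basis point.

55 basis points

r ≈ i − π = 3.89% − 3.34% = 55 basis points.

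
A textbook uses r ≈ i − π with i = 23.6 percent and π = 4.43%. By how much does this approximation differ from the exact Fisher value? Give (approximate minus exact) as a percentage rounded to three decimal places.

Approximate: r ≈ 23.600% − 4.430% = 19.1700%
Exact: (1 + 0.2360)/(1 + 0.0443) − 1 = 18.3568%
Error = 19.1700% − 18.3568% = 0.8132% → 0.813%.

0.813%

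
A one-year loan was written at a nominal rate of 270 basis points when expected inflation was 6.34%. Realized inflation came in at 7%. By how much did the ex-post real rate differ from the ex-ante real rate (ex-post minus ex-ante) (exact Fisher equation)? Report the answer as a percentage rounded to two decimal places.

Ex-ante: (1 + 0.0270)/(1 + 0.0634) − 1 = -3.4230%
Ex-post: (1 + 0.0270)/(1 + 0.0700) − 1 = -4.0187%
Difference (ex-post − ex-ante) = -0.5957% → -0.60%.

-0.60%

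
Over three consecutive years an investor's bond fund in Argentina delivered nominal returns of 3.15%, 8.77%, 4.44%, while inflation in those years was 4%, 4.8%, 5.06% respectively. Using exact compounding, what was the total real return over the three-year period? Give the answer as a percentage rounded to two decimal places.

2.33%

Compound the nominal returns: 1.0315 × 1.0877 × 1.0444 = 1.171778.
Compound inflation: 1.0400 × 1.0480 × 1.0506 = 1.145070.
Deflate: 1.171778 / 1.145070 = 1.023324.
Total real return = 1.023324 − 1 → 2.33%.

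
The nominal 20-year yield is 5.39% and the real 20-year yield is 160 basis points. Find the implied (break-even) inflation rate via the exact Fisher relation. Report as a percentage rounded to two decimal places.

(1 + π) = (1 + i)/(1 + r) = 1.05390 / 1.01600 = 1.037303
Break-even inflation = 1.037303 − 1 → 3.73%.

3.73%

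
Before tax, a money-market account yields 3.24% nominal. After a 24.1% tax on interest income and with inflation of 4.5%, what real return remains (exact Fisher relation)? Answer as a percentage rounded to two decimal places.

After-tax nominal return = 3.24% × (1 − 0.241) = 2.45916%.
1 + r = 1.0245916 / 1.04500 = 0.980470
After-tax real rate = 0.980470 − 1 → -1.95%.

-1.95%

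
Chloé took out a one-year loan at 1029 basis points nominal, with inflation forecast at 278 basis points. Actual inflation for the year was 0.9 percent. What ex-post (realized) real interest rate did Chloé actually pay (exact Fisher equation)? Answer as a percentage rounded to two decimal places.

9.31%

Ex-post: (1 + 0.1029)/(1 + 0.0090) − 1 = 9.3062%
So the realized real rate is 9.31%.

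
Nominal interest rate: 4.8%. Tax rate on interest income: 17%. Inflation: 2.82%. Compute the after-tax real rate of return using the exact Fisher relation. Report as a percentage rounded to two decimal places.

1.13%

After-tax nominal return = 4.8% × (1 − 0.17) = 3.9840%.
1 + r = 1.03984 / 1.02820 = 1.011321
After-tax real rate = 1.011321 − 1 → 1.13%.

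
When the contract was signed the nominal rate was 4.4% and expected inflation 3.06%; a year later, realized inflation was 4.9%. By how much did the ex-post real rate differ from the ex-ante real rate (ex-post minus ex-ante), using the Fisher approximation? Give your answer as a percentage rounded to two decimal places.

Ex-ante: 4.4% − 3.06% = 1.340%
Ex-post: 4.4% − 4.9% = -0.500%
Difference (ex-post − ex-ante) = -1.8400% → -1.84%.

-1.84%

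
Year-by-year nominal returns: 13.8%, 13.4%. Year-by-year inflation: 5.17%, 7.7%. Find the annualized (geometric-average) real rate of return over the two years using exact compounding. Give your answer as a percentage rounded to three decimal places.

Compound the nominal returns: 1.1380 × 1.1340 = 1.29049200.
Compound inflation: 1.0517 × 1.0770 = 1.13268090.
Deflate: 1.29049200 / 1.13268090 = 1.13932529.
Annualized real rate = 1.13932529^(1/2) − 1 = 6.7392% → 6.739%.

6.739%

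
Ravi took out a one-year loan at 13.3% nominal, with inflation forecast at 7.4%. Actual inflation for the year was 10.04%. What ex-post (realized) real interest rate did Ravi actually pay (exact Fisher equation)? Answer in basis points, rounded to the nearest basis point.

Ex-post: (1 + 0.1330)/(1 + 0.1004) − 1 = 2.9626%
So the realized real rate is 296 basis points.

296 basis points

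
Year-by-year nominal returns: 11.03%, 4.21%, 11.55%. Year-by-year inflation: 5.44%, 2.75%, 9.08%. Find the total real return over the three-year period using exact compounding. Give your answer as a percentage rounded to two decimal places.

9.22%

Nominal growth factor = 1.1103 × 1.0421 × 1.1155 = 1.290682
Price-level growth factor = 1.0544 × 1.0275 × 1.0908 = 1.181768
Real growth factor = 1.290682 / 1.181768 = 1.092162
Total real return = 1.092162 − 1 → 9.22%.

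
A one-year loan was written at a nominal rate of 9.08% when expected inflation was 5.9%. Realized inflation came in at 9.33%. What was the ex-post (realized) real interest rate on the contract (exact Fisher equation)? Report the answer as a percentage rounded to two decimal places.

Ex-post: (1 + 0.0908)/(1 + 0.0933) − 1 = -0.2287%
So the realized real rate is -0.23%.

-0.23%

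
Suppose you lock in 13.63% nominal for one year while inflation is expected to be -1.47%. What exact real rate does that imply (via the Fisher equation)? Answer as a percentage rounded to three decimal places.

15.325%

1 + r = 1.13630 / 0.98530 = 1.153253
r = 1.153253 − 1 = 15.3253%, i.e. 15.325%.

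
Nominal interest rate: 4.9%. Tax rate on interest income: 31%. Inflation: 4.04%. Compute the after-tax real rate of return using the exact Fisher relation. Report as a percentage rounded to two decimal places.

-0.63%

After-tax nominal return = 4.9% × (1 − 0.31) = 3.3810%.
1 + r = 1.03381 / 1.04040 = 0.993666
After-tax real rate = 0.993666 − 1 → -0.63%.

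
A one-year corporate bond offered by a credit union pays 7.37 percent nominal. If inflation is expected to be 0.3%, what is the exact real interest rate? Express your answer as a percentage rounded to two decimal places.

By the Fisher relation, 1 + r = (1 + i)/(1 + π).
1 + r = 1.07370 / 1.00300 = 1.070489
r = 1.070489 − 1 = 7.0489%, i.e. 7.05%.

7.05%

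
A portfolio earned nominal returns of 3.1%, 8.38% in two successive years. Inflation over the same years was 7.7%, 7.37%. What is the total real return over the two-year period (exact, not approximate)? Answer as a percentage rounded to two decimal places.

Nominal growth factor = 1.0310 × 1.0838 = 1.117398
Price-level growth factor = 1.0770 × 1.0737 = 1.156375
Real growth factor = 1.117398 / 1.156375 = 0.966294
Total real return = 0.966294 − 1 → -3.37%.

-3.37%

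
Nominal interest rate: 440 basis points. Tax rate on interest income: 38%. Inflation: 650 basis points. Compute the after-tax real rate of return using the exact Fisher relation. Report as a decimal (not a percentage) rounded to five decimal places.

-0.03542

After-tax nominal return = 4.4% × (1 − 0.38) = 2.7280%.
1 + r = 1.02728 / 1.06500 = 0.964582
After-tax real rate = 0.964582 − 1 → -0.03542.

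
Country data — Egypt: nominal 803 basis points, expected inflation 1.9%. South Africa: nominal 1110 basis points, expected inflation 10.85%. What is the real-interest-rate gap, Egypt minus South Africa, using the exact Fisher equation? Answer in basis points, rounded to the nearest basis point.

579 basis points

Egypt: (1 + 0.0803)/(1 + 0.0190) − 1 = 6.0157%
South Africa: (1 + 0.1110)/(1 + 0.1085) − 1 = 0.2255%
Differential = 6.0157% − 0.2255% = 5.7902% → 579 basis points.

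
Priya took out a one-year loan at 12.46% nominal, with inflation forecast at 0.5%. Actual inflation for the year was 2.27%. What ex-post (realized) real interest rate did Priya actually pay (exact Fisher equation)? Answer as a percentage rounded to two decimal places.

9.96%

Ex-post: (1 + 0.1246)/(1 + 0.0227) − 1 = 9.9638%
So the realized real rate is 9.96%.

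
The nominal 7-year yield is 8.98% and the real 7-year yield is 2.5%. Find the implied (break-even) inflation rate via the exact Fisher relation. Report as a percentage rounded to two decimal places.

6.32%

(1 + π) = (1 + i)/(1 + r) = 1.08980 / 1.02500 = 1.063220
Break-even inflation = 1.063220 − 1 → 6.32%.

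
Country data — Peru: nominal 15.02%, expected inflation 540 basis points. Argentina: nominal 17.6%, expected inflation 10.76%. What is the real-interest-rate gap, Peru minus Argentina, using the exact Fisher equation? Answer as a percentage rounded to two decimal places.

Peru: (1 + 0.1502)/(1 + 0.0540) − 1 = 9.1271%
Argentina: (1 + 0.1760)/(1 + 0.1076) − 1 = 6.1755%
Differential = 9.1271% − 6.1755% = 2.9516% → 2.95%.

2.95%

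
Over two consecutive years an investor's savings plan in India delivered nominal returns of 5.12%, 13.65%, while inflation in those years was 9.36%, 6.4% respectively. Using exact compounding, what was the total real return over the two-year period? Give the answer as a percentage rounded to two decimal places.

Compound the nominal returns: 1.0512 × 1.1365 = 1.194689.
Compound inflation: 1.0936 × 1.0640 = 1.163590.
Deflate: 1.194689 / 1.163590 = 1.026726.
Total real return = 1.026726 − 1 → 2.67%.

2.67%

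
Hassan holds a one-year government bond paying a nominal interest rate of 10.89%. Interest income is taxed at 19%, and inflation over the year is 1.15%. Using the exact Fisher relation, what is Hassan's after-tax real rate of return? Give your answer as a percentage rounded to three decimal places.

After-tax nominal return = 10.89% × (1 − 0.19) = 8.8209%.
1 + r = 1.088209 / 1.01150 = 1.075837
After-tax real rate = 1.075837 − 1 → 7.584%.

7.584%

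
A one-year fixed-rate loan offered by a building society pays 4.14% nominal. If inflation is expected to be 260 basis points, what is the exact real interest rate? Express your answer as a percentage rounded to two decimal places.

1.50%

By the Fisher relation, 1 + r = (1 + i)/(1 + π).
1 + r = 1.04140 / 1.02600 = 1.015010
r = 1.015010 − 1 = 1.5010%, i.e. 1.50%.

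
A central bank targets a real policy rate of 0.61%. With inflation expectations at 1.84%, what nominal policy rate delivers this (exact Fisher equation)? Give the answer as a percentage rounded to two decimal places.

2.46%

(1 + i) = (1 + r)(1 + π) = 1.00610 × 1.01840 = 1.02461224
i = 1.02461224 − 1, so the required nominal rate is 2.46%.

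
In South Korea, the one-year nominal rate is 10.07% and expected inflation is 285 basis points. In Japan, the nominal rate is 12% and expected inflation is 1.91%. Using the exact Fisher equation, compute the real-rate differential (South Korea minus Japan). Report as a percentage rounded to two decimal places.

South Korea: (1 + 0.1007)/(1 + 0.0285) − 1 = 7.0199%
Japan: (1 + 0.1200)/(1 + 0.0191) − 1 = 9.9009%
Differential = 7.0199% − 9.9009% = -2.8810% → -2.88%.

-2.88%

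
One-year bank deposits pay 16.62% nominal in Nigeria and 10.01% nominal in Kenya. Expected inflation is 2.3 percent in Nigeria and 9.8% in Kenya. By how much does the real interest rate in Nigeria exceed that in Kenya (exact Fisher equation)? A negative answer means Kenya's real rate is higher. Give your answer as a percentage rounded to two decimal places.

13.81%

Nigeria: (1 + 0.1662)/(1 + 0.0230) − 1 = 13.9980%
Kenya: (1 + 0.1001)/(1 + 0.0980) − 1 = 0.1913%
Differential = 13.9980% − 0.1913% = 13.8068% → 13.81%.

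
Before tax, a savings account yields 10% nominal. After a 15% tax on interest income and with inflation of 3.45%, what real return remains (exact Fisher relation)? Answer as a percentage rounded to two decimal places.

After-tax nominal return = 10% × (1 − 0.15) = 8.5000%.
1 + r = 1.08500 / 1.03450 = 1.048816
After-tax real rate = 1.048816 − 1 → 4.88%.

4.88%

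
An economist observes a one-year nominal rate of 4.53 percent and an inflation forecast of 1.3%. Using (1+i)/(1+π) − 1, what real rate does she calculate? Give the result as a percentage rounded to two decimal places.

1 + r = 1.04530 / 1.01300 = 1.031885
r = 1.031885 − 1 = 3.1885%, i.e. 3.19%.

3.19%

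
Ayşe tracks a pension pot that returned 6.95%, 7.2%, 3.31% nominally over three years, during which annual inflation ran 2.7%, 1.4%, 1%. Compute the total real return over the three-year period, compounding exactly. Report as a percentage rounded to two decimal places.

12.61%

Nominal growth factor = 1.0695 × 1.0720 × 1.0331 = 1.184453
Price-level growth factor = 1.0270 × 1.0140 × 1.0100 = 1.051792
Real growth factor = 1.184453 / 1.051792 = 1.126129
Total real return = 1.126129 − 1 → 12.61%.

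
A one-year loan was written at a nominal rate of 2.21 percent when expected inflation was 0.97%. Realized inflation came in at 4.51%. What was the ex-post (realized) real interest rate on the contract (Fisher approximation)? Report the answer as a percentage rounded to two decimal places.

-2.30%

Ex-post: 2.21% − 4.51% = -2.300%
So the realized real rate is -2.30%.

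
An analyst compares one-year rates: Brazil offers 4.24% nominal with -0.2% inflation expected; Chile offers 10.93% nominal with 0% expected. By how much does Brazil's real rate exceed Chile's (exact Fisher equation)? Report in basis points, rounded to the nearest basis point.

-648 basis points

Brazil: (1 + 0.0424)/(1 − 0.0020) − 1 = 4.4489%
Chile: (1 + 0.1093)/(1 + 0.0000) − 1 = 10.9300%
Differential = 4.4489% − 10.9300% = -6.4811% → -648 basis points.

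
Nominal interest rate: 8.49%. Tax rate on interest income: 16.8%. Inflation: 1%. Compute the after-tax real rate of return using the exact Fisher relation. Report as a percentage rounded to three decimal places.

6.004%

After-tax nominal return = 8.49% × (1 − 0.168) = 7.06368%.
1 + r = 1.0706368 / 1.01000 = 1.060036
After-tax real rate = 1.060036 − 1 → 6.004%.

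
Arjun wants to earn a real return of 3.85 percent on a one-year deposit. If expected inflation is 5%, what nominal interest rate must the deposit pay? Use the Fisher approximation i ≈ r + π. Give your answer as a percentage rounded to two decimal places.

i ≈ r + π = 3.85% + 5% = 8.85%.

8.85%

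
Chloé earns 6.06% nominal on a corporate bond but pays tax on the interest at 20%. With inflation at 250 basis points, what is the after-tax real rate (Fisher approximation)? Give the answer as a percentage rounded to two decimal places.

2.35%

After-tax nominal return = 6.06% × (1 − 0.2) = 4.8480%.
r ≈ 4.8480% − 2.5% → 2.35%.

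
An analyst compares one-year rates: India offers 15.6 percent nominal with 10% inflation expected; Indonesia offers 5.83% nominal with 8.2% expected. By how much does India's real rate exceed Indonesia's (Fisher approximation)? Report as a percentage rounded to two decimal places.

India: 15.6% − 10% = 5.600%
Indonesia: 5.83% − 8.2% = -2.370%
Differential = 7.970% → 7.97%.

7.97%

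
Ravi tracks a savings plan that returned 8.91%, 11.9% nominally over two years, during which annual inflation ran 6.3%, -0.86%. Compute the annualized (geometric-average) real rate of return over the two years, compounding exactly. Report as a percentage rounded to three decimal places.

7.537%

Compound the nominal returns: 1.0891 × 1.1190 = 1.21870290.
Compound inflation: 1.0630 × 0.9914 = 1.05385820.
Deflate: 1.21870290 / 1.05385820 = 1.15642019.
Annualized real rate = 1.15642019^(1/2) − 1 = 7.5370% → 7.537%.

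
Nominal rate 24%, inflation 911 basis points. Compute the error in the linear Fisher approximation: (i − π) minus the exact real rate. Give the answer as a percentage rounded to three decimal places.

1.243%

Approximate: r ≈ 24.000% − 9.110% = 14.8900%
Exact: (1 + 0.2400)/(1 + 0.0911) − 1 = 13.6468%
Error = 14.8900% − 13.6468% = 1.2432% → 1.243%.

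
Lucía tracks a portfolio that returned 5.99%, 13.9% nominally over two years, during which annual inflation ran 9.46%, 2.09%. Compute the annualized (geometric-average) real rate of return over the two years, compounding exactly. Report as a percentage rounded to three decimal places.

3.938%

Nominal growth factor = 1.0599 × 1.1390 = 1.20722610
Price-level growth factor = 1.0946 × 1.0209 = 1.11747714
Real growth factor = 1.20722610 / 1.11747714 = 1.08031391
Annualized real rate = 1.08031391^(1/2) − 1 = 3.9382% → 3.938%.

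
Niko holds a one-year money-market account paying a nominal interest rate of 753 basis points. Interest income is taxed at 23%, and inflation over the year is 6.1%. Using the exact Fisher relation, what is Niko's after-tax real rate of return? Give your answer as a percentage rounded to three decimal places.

After-tax nominal return = 7.53% × (1 − 0.23) = 5.7981%.
1 + r = 1.057981 / 1.06100 = 0.9971546
After-tax real rate = 0.9971546 − 1 → -0.285%.

-0.285%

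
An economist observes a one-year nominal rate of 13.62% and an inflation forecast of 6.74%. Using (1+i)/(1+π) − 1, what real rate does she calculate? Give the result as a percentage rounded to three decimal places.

1 + r = 1.13620 / 1.06740 = 1.064456
r = 1.064456 − 1 = 6.4456%, i.e. 6.446%.

6.446%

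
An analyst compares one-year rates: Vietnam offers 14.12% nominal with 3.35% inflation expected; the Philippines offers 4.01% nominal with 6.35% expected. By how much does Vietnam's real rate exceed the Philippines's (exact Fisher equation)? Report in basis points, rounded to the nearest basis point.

Vietnam: (1 + 0.1412)/(1 + 0.0335) − 1 = 10.4209%
The Philippines: (1 + 0.0401)/(1 + 0.0635) − 1 = -2.2003%
Differential = 10.4209% − (-2.2003%) = 12.6212% → 1262 basis points.

1262 basis points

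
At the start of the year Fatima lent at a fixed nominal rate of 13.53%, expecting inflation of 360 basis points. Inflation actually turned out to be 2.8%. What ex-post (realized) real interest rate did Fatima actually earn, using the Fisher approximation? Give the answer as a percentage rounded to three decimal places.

10.730%

Ex-post: 13.53% − 2.8% = 10.730%
So the realized real rate is 10.730%.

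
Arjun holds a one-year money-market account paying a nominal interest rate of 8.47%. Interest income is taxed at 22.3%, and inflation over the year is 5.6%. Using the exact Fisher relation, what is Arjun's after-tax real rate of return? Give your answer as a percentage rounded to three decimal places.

0.929%

After-tax nominal return = 8.47% × (1 − 0.223) = 6.58119%.
1 + r = 1.0658119 / 1.05600 = 1.009292
After-tax real rate = 1.009292 − 1 → 0.929%.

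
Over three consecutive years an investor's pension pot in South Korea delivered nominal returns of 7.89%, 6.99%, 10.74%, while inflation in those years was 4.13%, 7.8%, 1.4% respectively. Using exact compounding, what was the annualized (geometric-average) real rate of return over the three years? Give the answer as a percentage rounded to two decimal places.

Nominal growth factor = 1.0789 × 1.0699 × 1.1074 = 1.27828855
Price-level growth factor = 1.0413 × 1.0780 × 1.0140 = 1.13823670
Real growth factor = 1.27828855 / 1.13823670 = 1.12304282
Annualized real rate = 1.12304282^(1/3) − 1 = 3.9438% → 3.94%.

3.94%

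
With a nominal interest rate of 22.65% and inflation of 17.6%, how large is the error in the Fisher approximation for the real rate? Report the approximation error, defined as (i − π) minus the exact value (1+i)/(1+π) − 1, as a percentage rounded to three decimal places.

0.756%

Approximate: r ≈ 22.650% − 17.600% = 5.0500%
Exact: (1 + 0.2265)/(1 + 0.1760) − 1 = 4.2942%
Error = 5.0500% − 4.2942% = 0.7558% → 0.756%.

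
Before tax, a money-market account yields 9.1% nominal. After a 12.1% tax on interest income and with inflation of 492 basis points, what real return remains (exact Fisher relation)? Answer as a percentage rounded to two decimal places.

After-tax nominal return = 9.1% × (1 − 0.121) = 7.9989%.
1 + r = 1.079989 / 1.04920 = 1.029345
After-tax real rate = 1.029345 − 1 → 2.93%.

2.93%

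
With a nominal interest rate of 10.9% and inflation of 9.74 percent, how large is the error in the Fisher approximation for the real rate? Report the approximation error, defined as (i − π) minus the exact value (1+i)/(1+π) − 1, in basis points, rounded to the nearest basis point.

10 basis points

Approximate: r ≈ 10.900% − 9.740% = 1.1600%
Exact: (1 + 0.1090)/(1 + 0.0974) − 1 = 1.0570%
Error = 1.1600% − 1.0570% = 0.1030% → 10 basis points.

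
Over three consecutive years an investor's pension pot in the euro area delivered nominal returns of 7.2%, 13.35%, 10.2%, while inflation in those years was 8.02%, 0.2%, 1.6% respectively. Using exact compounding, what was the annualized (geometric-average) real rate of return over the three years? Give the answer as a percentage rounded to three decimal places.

6.785%

Nominal growth factor = 1.0720 × 1.1335 × 1.1020 = 1.33905342
Price-level growth factor = 1.0802 × 1.0020 × 1.0160 = 1.09967817
Real growth factor = 1.33905342 / 1.09967817 = 1.21767756
Annualized real rate = 1.21767756^(1/3) − 1 = 6.7851% → 6.785%.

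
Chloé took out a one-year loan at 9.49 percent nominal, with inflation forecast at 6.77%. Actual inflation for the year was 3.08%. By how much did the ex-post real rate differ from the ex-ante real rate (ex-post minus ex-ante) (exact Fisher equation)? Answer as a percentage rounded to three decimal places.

3.671%

Ex-ante: (1 + 0.0949)/(1 + 0.0677) − 1 = 2.5475%
Ex-post: (1 + 0.0949)/(1 + 0.0308) − 1 = 6.2185%
Difference (ex-post − ex-ante) = 3.6709% → 3.671%.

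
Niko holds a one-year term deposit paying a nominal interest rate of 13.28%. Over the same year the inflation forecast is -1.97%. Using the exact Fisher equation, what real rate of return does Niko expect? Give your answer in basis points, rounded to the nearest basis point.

1556 basis points

By the Fisher equation, 1 + r = (1 + i)/(1 + π).
1 + r = 1.13280 / 0.98030 = 1.155565
r = 1.155565 − 1 = 15.5565%, i.e. 1556 basis points.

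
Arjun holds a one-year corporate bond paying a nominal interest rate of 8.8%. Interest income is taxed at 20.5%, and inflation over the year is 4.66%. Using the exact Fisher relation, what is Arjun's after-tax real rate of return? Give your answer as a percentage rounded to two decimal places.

After-tax nominal return = 8.8% × (1 − 0.205) = 6.9960%.
1 + r = 1.06996 / 1.04660 = 1.022320
After-tax real rate = 1.022320 − 1 → 2.23%.

2.23%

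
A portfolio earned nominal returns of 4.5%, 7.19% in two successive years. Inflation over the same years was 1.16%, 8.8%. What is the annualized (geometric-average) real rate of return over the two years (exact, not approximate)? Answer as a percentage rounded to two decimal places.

0.88%

Compound the nominal returns: 1.0450 × 1.0719 = 1.12013550.
Compound inflation: 1.0116 × 1.0880 = 1.10062080.
Deflate: 1.12013550 / 1.10062080 = 1.01773063.
Annualized real rate = 1.01773063^(1/2) − 1 = 0.8826% → 0.88%.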